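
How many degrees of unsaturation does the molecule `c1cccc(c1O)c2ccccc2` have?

Molecular formula from the SMILES: C12H10O.
DoU = (2C + 2 + N − H − X)/2 = (2·12 + 2 + 0 − 10 − 0)/2 = 16/2 = 8.
(Structurally: 2 ring(s) + 6 π bond(s) = 8.)

8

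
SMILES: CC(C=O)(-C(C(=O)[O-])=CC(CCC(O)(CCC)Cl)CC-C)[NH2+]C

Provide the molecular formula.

C17H30ClNO4

Heavy atoms from the SMILES: 17 C, 1 Cl, 1 N, 4 O.
Implicit hydrogens by atom environment:
  6 × C: 2 H each → 12
  4 × C: 3 H each → 12
  4 × C: no H
  3 × C: 1 H each → 3
  2 × O: no H
  1 × Cl: no H
  1 × N (charge +1): 2 H
  1 × O: 1 H
  1 × O (charge -1): no H
  Total hydrogens = 30.
Molecular formula: C17H30ClNO4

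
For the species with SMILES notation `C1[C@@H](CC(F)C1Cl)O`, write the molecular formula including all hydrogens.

Heavy atoms from the SMILES: 5 C, 1 Cl, 1 F, 1 O.
Implicit hydrogens by atom environment:
  3 × C: 1 H each → 3
  2 × C: 2 H each → 4
  1 × Cl: no H
  1 × F: no H
  1 × O: 1 H
  Total hydrogens = 8.
Molecular formula: C5H8ClFO

C5H8ClFO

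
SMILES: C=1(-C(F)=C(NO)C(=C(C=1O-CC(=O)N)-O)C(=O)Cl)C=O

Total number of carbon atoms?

The symbol for carbon appears 10 times in the SMILES. (Cl is a single chlorine, not C + l.)

10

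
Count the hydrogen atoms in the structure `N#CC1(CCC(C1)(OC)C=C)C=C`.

15

Hydrogens are implicit in SMILES; fill each atom to its normal valence:
  5 × C: 2 H each → 10
  3 × C: no H
  2 × C: 1 H each → 2
  1 × C: 3 H
  1 × N: no H
  1 × O: no H
  Total hydrogens = 15.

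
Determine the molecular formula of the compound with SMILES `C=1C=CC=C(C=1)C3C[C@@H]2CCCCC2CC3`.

Heavy atoms from the SMILES: 16 C.
Implicit hydrogens by atom environment:
  7 × C: 2 H each → 14
  5 × C (aromatic): 1 H each → 5
  3 × C: 1 H each → 3
  1 × C (aromatic): no H
  Total hydrogens = 22.
Molecular formula: C16H22

C16H22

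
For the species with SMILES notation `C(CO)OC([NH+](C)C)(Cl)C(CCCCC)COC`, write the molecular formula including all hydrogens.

Heavy atoms from the SMILES: 13 C, 1 Cl, 1 N, 3 O.
Implicit hydrogens by atom environment:
  7 × C: 2 H each → 14
  4 × C: 3 H each → 12
  2 × O: no H
  1 × C: 1 H
  1 × C: no H
  1 × Cl: no H
  1 × N (charge +1): 1 H
  1 × O: 1 H
  Total hydrogens = 29.
Net charge +1.
Molecular formula: C13H29ClNO3+

C13H29ClNO3+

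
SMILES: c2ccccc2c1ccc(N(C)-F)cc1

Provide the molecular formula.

Heavy atoms from the SMILES: 13 C, 1 F, 1 N.
Implicit hydrogens by atom environment:
  9 × C (aromatic): 1 H each → 9
  3 × C (aromatic): no H
  1 × C: 3 H
  1 × F: no H
  1 × N: no H
  Total hydrogens = 12.
Molecular formula: C13H12FN

C13H12FN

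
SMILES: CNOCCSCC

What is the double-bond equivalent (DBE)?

0

Molecular formula from the SMILES: C5H13NOS.
DoU = (2C + 2 + N − H − X)/2 = (2·5 + 2 + 1 − 13 − 0)/2 = 0/2 = 0.
(Structurally: 0 ring(s) + 0 π bond(s) = 0.)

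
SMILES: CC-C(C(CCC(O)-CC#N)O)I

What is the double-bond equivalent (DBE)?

2

Molecular formula from the SMILES: C9H16INO2.
DoU = (2C + 2 + N − H − X)/2 = (2·9 + 2 + 1 − 16 − 1)/2 = 4/2 = 2.
(Structurally: 0 ring(s) + 2 π bond(s) = 2.)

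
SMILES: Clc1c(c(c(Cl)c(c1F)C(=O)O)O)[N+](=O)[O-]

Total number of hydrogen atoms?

2

Hydrogens are implicit in SMILES; fill each atom to its normal valence:
  6 × C (aromatic): no H
  2 × Cl: no H
  2 × O: 1 H each → 2
  2 × O: no H
  1 × C: no H
  1 × F: no H
  1 × N (charge +1): no H
  1 × O (charge -1): no H
  Total hydrogens = 2.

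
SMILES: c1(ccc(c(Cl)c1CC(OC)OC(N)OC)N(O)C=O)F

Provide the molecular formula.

C12H16ClFN2O5

Heavy atoms from the SMILES: 12 C, 1 Cl, 1 F, 2 N, 5 O.
Implicit hydrogens by atom environment:
  4 × C (aromatic): no H
  4 × O: no H
  3 × C: 1 H each → 3
  2 × C: 3 H each → 6
  2 × C (aromatic): 1 H each → 2
  1 × C: 2 H
  1 × Cl: no H
  1 × F: no H
  1 × N: 2 H
  1 × N: no H
  1 × O: 1 H
  Total hydrogens = 16.
Molecular formula: C12H16ClFN2O5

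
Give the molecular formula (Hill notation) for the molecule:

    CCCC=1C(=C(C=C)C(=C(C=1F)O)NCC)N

C13H19FN2O

Heavy atoms from the SMILES: 13 C, 1 F, 2 N, 1 O.
Implicit hydrogens by atom environment:
  6 × C (aromatic): no H
  4 × C: 2 H each → 8
  2 × C: 3 H each → 6
  1 × C: 1 H
  1 × F: no H
  1 × N: 2 H
  1 × N: 1 H
  1 × O: 1 H
  Total hydrogens = 19.
Molecular formula: C13H19FN2O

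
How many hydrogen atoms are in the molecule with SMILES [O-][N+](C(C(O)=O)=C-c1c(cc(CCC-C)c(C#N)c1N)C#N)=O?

14

Hydrogens are implicit in SMILES; fill each atom to its normal valence:
  5 × C (aromatic): no H
  4 × C: no H
  3 × C: 2 H each → 6
  2 × N: no H
  2 × O: no H
  1 × C: 3 H
  1 × C (aromatic): 1 H
  1 × C: 1 H
  1 × N: 2 H
  1 × N (charge +1): no H
  1 × O: 1 H
  1 × O (charge -1): no H
  Total hydrogens = 14.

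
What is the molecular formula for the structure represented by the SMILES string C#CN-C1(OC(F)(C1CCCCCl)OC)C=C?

Heavy atoms from the SMILES: 12 C, 1 Cl, 1 F, 1 N, 2 O.
Implicit hydrogens by atom environment:
  5 × C: 2 H each → 10
  3 × C: 1 H each → 3
  3 × C: no H
  2 × O: no H
  1 × C: 3 H
  1 × Cl: no H
  1 × F: no H
  1 × N: 1 H
  Total hydrogens = 17.
Molecular formula: C12H17ClFNO2

C12H17ClFNO2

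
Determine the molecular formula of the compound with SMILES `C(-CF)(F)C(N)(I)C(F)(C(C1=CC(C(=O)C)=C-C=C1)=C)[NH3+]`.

Heavy atoms from the SMILES: 14 C, 3 F, 1 I, 2 N, 1 O.
Implicit hydrogens by atom environment:
  4 × C (aromatic): 1 H each → 4
  4 × C: no H
  3 × F: no H
  2 × C: 2 H each → 4
  2 × C (aromatic): no H
  1 × C: 3 H
  1 × C: 1 H
  1 × I: no H
  1 × N (charge +1): 3 H
  1 × N: 2 H
  1 × O: no H
  Total hydrogens = 17.
Net charge +1.
Molecular formula: C14H17F3IN2O+

C14H17F3IN2O+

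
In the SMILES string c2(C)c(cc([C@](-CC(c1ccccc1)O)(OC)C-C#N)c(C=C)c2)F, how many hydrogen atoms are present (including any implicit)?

Hydrogens are implicit in SMILES; fill each atom to its normal valence:
  7 × C (aromatic): 1 H each → 7
  5 × C (aromatic): no H
  3 × C: 2 H each → 6
  2 × C: 3 H each → 6
  2 × C: 1 H each → 2
  2 × C: no H
  1 × F: no H
  1 × N: no H
  1 × O: 1 H
  1 × O: no H
  Total hydrogens = 22.

22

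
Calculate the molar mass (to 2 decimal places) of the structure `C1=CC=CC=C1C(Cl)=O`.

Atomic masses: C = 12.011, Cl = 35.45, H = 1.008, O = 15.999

140.57

Molecular formula: C7H5ClO.
M = 7×12.011 + 1×35.45 + 5×1.008 + 1×15.999 = 140.57 g/mol.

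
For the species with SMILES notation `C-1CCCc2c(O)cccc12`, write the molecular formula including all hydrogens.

C10H12O

Heavy atoms from the SMILES: 10 C, 1 O.
Implicit hydrogens by atom environment:
  4 × C: 2 H each → 8
  3 × C (aromatic): 1 H each → 3
  3 × C (aromatic): no H
  1 × O: 1 H
  Total hydrogens = 12.
Molecular formula: C10H12O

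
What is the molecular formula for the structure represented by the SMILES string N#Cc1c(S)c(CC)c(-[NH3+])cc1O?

Heavy atoms from the SMILES: 9 C, 2 N, 1 O, 1 S.
Implicit hydrogens by atom environment:
  5 × C (aromatic): no H
  1 × C: 3 H
  1 × C: 2 H
  1 × C (aromatic): 1 H
  1 × C: no H
  1 × N (charge +1): 3 H
  1 × N: no H
  1 × O: 1 H
  1 × S: 1 H
  Total hydrogens = 11.
Net charge +1.
Molecular formula: C9H11N2OS+

C9H11N2OS+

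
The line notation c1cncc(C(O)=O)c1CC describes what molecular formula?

Heavy atoms from the SMILES: 8 C, 1 N, 2 O.
Implicit hydrogens by atom environment:
  3 × C (aromatic): 1 H each → 3
  2 × C (aromatic): no H
  1 × C: 3 H
  1 × C: 2 H
  1 × C: no H
  1 × N (aromatic): no H
  1 × O: 1 H
  1 × O: no H
  Total hydrogens = 9.
Molecular formula: C8H9NO2

C8H9NO2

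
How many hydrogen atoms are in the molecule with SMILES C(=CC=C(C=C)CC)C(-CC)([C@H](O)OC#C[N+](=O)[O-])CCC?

Hydrogens are implicit in SMILES; fill each atom to its normal valence:
  5 × C: 2 H each → 10
  5 × C: 1 H each → 5
  4 × C: no H
  3 × C: 3 H each → 9
  2 × O: no H
  1 × N (charge +1): no H
  1 × O: 1 H
  1 × O (charge -1): no H
  Total hydrogens = 25.

25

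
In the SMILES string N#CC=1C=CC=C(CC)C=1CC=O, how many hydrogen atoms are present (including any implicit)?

11

Hydrogens are implicit in SMILES; fill each atom to its normal valence:
  3 × C (aromatic): 1 H each → 3
  3 × C (aromatic): no H
  2 × C: 2 H each → 4
  1 × C: 3 H
  1 × C: 1 H
  1 × C: no H
  1 × N: no H
  1 × O: no H
  Total hydrogens = 11.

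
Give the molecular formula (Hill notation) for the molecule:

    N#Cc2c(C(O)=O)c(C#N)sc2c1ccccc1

Heavy atoms from the SMILES: 13 C, 2 N, 2 O, 1 S.
Implicit hydrogens by atom environment:
  5 × C (aromatic): 1 H each → 5
  5 × C (aromatic): no H
  3 × C: no H
  2 × N: no H
  1 × O: 1 H
  1 × O: no H
  1 × S (aromatic): no H
  Total hydrogens = 6.
Molecular formula: C13H6N2O2S

C13H6N2O2S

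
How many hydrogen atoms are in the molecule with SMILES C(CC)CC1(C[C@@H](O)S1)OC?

Hydrogens are implicit in SMILES; fill each atom to its normal valence:
  4 × C: 2 H each → 8
  2 × C: 3 H each → 6
  1 × C: 1 H
  1 × C: no H
  1 × O: 1 H
  1 × O: no H
  1 × S: no H
  Total hydrogens = 16.

16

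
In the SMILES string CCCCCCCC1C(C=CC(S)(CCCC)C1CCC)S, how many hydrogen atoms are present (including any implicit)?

Hydrogens are implicit in SMILES; fill each atom to its normal valence:
  11 × C: 2 H each → 22
  5 × C: 1 H each → 5
  3 × C: 3 H each → 9
  2 × S: 1 H each → 2
  1 × C: no H
  Total hydrogens = 38.

38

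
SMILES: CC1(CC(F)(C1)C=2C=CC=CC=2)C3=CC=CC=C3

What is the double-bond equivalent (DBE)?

9

Molecular formula from the SMILES: C17H17F.
DoU = (2C + 2 + N − H − X)/2 = (2·17 + 2 + 0 − 17 − 1)/2 = 18/2 = 9.
(Structurally: 3 ring(s) + 6 π bond(s) = 9.)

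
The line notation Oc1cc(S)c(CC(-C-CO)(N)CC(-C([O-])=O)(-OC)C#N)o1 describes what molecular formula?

Heavy atoms from the SMILES: 13 C, 2 N, 6 O, 1 S.
Implicit hydrogens by atom environment:
  4 × C: 2 H each → 8
  4 × C: no H
  3 × C (aromatic): no H
  2 × O: 1 H each → 2
  2 × O: no H
  1 × C: 3 H
  1 × C (aromatic): 1 H
  1 × N: 2 H
  1 × N: no H
  1 × O (aromatic): no H
  1 × O (charge -1): no H
  1 × S: 1 H
  Total hydrogens = 17.
Net charge -1.
Molecular formula: C13H17N2O6S-

C13H17N2O6S-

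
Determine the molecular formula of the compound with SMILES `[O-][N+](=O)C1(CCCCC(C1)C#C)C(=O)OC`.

C11H15NO4

Heavy atoms from the SMILES: 11 C, 1 N, 4 O.
Implicit hydrogens by atom environment:
  5 × C: 2 H each → 10
  3 × C: no H
  3 × O: no H
  2 × C: 1 H each → 2
  1 × C: 3 H
  1 × N (charge +1): no H
  1 × O (charge -1): no H
  Total hydrogens = 15.
Molecular formula: C11H15NO4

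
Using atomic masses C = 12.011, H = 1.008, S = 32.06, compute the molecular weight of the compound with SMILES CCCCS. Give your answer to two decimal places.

90.18

Molecular formula: C4H10S.
M = 4×12.011 + 10×1.008 + 1×32.06 = 90.18 g/mol.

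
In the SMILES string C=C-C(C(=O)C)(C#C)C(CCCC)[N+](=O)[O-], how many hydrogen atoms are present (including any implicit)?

Hydrogens are implicit in SMILES; fill each atom to its normal valence:
  4 × C: 2 H each → 8
  3 × C: 1 H each → 3
  3 × C: no H
  2 × C: 3 H each → 6
  2 × O: no H
  1 × N (charge +1): no H
  1 × O (charge -1): no H
  Total hydrogens = 17.

17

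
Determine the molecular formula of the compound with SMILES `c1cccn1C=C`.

C6H7N

Heavy atoms from the SMILES: 6 C, 1 N.
Implicit hydrogens by atom environment:
  4 × C (aromatic): 1 H each → 4
  1 × C: 2 H
  1 × C: 1 H
  1 × N (aromatic): no H
  Total hydrogens = 7.
Molecular formula: C6H7N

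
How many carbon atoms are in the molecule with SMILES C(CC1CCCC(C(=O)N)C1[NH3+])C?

10

The symbol for carbon appears 10 times in the SMILES.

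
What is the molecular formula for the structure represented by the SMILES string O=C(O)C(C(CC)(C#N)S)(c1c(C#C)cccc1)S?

Heavy atoms from the SMILES: 14 C, 1 N, 2 O, 2 S.
Implicit hydrogens by atom environment:
  5 × C: no H
  4 × C (aromatic): 1 H each → 4
  2 × C (aromatic): no H
  2 × S: 1 H each → 2
  1 × C: 3 H
  1 × C: 2 H
  1 × C: 1 H
  1 × N: no H
  1 × O: 1 H
  1 × O: no H
  Total hydrogens = 13.
Molecular formula: C14H13NO2S2

C14H13NO2S2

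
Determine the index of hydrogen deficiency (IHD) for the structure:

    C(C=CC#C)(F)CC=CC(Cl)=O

Molecular formula from the SMILES: C9H8ClFO.
DoU = (2C + 2 + N − H − X)/2 = (2·9 + 2 + 0 − 8 − 2)/2 = 10/2 = 5.
(Structurally: 0 ring(s) + 5 π bond(s) = 5.)

5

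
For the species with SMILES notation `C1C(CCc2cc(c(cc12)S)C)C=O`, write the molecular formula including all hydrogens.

C12H14OS

Heavy atoms from the SMILES: 12 C, 1 O, 1 S.
Implicit hydrogens by atom environment:
  4 × C (aromatic): no H
  3 × C: 2 H each → 6
  2 × C (aromatic): 1 H each → 2
  2 × C: 1 H each → 2
  1 × C: 3 H
  1 × O: no H
  1 × S: 1 H
  Total hydrogens = 14.
Molecular formula: C12H14OS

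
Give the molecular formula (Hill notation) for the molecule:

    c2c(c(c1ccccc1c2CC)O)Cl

Heavy atoms from the SMILES: 12 C, 1 Cl, 1 O.
Implicit hydrogens by atom environment:
  5 × C (aromatic): 1 H each → 5
  5 × C (aromatic): no H
  1 × C: 3 H
  1 × C: 2 H
  1 × Cl: no H
  1 × O: 1 H
  Total hydrogens = 11.
Molecular formula: C12H11ClO

C12H11ClO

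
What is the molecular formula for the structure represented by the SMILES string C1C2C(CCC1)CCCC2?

C10H18

Heavy atoms from the SMILES: 10 C.
Implicit hydrogens by atom environment:
  8 × C: 2 H each → 16
  2 × C: 1 H each → 2
  Total hydrogens = 18.
Molecular formula: C10H18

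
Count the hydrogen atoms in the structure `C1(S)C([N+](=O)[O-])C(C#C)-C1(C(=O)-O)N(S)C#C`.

8

Hydrogens are implicit in SMILES; fill each atom to its normal valence:
  5 × C: 1 H each → 5
  4 × C: no H
  2 × O: no H
  2 × S: 1 H each → 2
  1 × N: no H
  1 × N (charge +1): no H
  1 × O: 1 H
  1 × O (charge -1): no H
  Total hydrogens = 8.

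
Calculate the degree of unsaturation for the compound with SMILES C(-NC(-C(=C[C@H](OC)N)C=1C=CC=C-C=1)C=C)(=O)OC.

7

Molecular formula from the SMILES: C15H20N2O3.
DoU = (2C + 2 + N − H − X)/2 = (2·15 + 2 + 2 − 20 − 0)/2 = 14/2 = 7.
(Structurally: 1 ring(s) + 6 π bond(s) = 7.)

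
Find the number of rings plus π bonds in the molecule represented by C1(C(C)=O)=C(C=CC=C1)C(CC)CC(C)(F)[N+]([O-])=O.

6

Molecular formula from the SMILES: C14H18FNO3.
DoU = (2C + 2 + N − H − X)/2 = (2·14 + 2 + 1 − 18 − 1)/2 = 12/2 = 6.
(Structurally: 1 ring(s) + 5 π bond(s) = 6.)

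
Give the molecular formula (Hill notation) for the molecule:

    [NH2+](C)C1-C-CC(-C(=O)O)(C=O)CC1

Heavy atoms from the SMILES: 9 C, 1 N, 3 O.
Implicit hydrogens by atom environment:
  4 × C: 2 H each → 8
  2 × C: 1 H each → 2
  2 × C: no H
  2 × O: no H
  1 × C: 3 H
  1 × N (charge +1): 2 H
  1 × O: 1 H
  Total hydrogens = 16.
Net charge +1.
Molecular formula: C9H16NO3+

C9H16NO3+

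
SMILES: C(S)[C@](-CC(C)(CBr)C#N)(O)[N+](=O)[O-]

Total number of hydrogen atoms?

11

Hydrogens are implicit in SMILES; fill each atom to its normal valence:
  3 × C: 2 H each → 6
  3 × C: no H
  1 × Br: no H
  1 × C: 3 H
  1 × N (charge +1): no H
  1 × N: no H
  1 × O: 1 H
  1 × O: no H
  1 × O (charge -1): no H
  1 × S: 1 H
  Total hydrogens = 11.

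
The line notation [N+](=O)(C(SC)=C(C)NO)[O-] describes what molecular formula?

C4H8N2O3S

Heavy atoms from the SMILES: 4 C, 2 N, 3 O, 1 S.
Implicit hydrogens by atom environment:
  2 × C: 3 H each → 6
  2 × C: no H
  1 × N: 1 H
  1 × N (charge +1): no H
  1 × O: 1 H
  1 × O: no H
  1 × O (charge -1): no H
  1 × S: no H
  Total hydrogens = 8.
Molecular formula: C4H8N2O3S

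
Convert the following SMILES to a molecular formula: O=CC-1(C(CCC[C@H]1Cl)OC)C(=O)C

C10H15ClO3

Heavy atoms from the SMILES: 10 C, 1 Cl, 3 O.
Implicit hydrogens by atom environment:
  3 × C: 2 H each → 6
  3 × C: 1 H each → 3
  3 × O: no H
  2 × C: 3 H each → 6
  2 × C: no H
  1 × Cl: no H
  Total hydrogens = 15.
Molecular formula: C10H15ClO3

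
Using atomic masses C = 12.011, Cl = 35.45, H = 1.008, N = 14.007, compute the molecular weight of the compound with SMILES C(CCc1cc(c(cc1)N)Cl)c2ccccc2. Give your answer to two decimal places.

Molecular formula: C15H16ClN.
M = 15×12.011 + 1×35.45 + 16×1.008 + 1×14.007 = 245.75 g/mol.

245.75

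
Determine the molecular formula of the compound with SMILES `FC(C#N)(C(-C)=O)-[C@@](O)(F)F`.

C5H4F3NO2

Heavy atoms from the SMILES: 5 C, 3 F, 1 N, 2 O.
Implicit hydrogens by atom environment:
  4 × C: no H
  3 × F: no H
  1 × C: 3 H
  1 × N: no H
  1 × O: 1 H
  1 × O: no H
  Total hydrogens = 4.
Molecular formula: C5H4F3NO2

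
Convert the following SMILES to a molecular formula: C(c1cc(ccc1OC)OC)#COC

C11H12O3

Heavy atoms from the SMILES: 11 C, 3 O.
Implicit hydrogens by atom environment:
  3 × C: 3 H each → 9
  3 × C (aromatic): 1 H each → 3
  3 × C (aromatic): no H
  3 × O: no H
  2 × C: no H
  Total hydrogens = 12.
Molecular formula: C11H12O3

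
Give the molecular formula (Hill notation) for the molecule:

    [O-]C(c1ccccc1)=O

Heavy atoms from the SMILES: 7 C, 2 O.
Implicit hydrogens by atom environment:
  5 × C (aromatic): 1 H each → 5
  1 × C (aromatic): no H
  1 × C: no H
  1 × O: no H
  1 × O (charge -1): no H
  Total hydrogens = 5.
Net charge -1.
Molecular formula: C7H5O2-

C7H5O2-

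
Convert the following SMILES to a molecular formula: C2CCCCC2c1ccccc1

Heavy atoms from the SMILES: 12 C.
Implicit hydrogens by atom environment:
  5 × C: 2 H each → 10
  5 × C (aromatic): 1 H each → 5
  1 × C: 1 H
  1 × C (aromatic): no H
  Total hydrogens = 16.
Molecular formula: C12H16

C12H16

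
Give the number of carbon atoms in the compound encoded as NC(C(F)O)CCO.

4

The symbol for carbon appears 4 times in the SMILES.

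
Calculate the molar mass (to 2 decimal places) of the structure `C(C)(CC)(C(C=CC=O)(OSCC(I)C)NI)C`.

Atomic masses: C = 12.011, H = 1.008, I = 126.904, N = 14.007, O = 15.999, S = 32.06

Molecular formula: C12H21I2NO2S.
M = 12×12.011 + 21×1.008 + 2×126.904 + 1×14.007 + 2×15.999 + 1×32.06 = 497.17 g/mol.

497.17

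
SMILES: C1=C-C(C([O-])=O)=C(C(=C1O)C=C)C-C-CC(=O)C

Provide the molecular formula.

Heavy atoms from the SMILES: 14 C, 4 O.
Implicit hydrogens by atom environment:
  4 × C: 2 H each → 8
  4 × C (aromatic): no H
  2 × C (aromatic): 1 H each → 2
  2 × C: no H
  2 × O: no H
  1 × C: 3 H
  1 × C: 1 H
  1 × O: 1 H
  1 × O (charge -1): no H
  Total hydrogens = 15.
Net charge -1.
Molecular formula: C14H15O4-

C14H15O4-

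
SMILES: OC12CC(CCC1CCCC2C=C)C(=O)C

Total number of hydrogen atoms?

22

Hydrogens are implicit in SMILES; fill each atom to its normal valence:
  7 × C: 2 H each → 14
  4 × C: 1 H each → 4
  2 × C: no H
  1 × C: 3 H
  1 × O: 1 H
  1 × O: no H
  Total hydrogens = 22.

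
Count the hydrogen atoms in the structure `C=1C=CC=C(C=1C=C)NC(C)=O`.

11

Hydrogens are implicit in SMILES; fill each atom to its normal valence:
  4 × C (aromatic): 1 H each → 4
  2 × C (aromatic): no H
  1 × C: 3 H
  1 × C: 2 H
  1 × C: 1 H
  1 × C: no H
  1 × N: 1 H
  1 × O: no H
  Total hydrogens = 11.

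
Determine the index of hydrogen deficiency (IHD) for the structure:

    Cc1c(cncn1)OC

4

Molecular formula from the SMILES: C6H8N2O.
DoU = (2C + 2 + N − H − X)/2 = (2·6 + 2 + 2 − 8 − 0)/2 = 8/2 = 4.
(Structurally: 1 ring(s) + 3 π bond(s) = 4.)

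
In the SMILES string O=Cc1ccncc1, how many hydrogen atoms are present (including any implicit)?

Hydrogens are implicit in SMILES; fill each atom to its normal valence:
  4 × C (aromatic): 1 H each → 4
  1 × C: 1 H
  1 × C (aromatic): no H
  1 × N (aromatic): no H
  1 × O: no H
  Total hydrogens = 5.

5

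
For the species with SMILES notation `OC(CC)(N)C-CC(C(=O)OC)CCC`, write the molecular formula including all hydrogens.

C11H23NO3

Heavy atoms from the SMILES: 11 C, 1 N, 3 O.
Implicit hydrogens by atom environment:
  5 × C: 2 H each → 10
  3 × C: 3 H each → 9
  2 × C: no H
  2 × O: no H
  1 × C: 1 H
  1 × N: 2 H
  1 × O: 1 H
  Total hydrogens = 23.
Molecular formula: C11H23NO3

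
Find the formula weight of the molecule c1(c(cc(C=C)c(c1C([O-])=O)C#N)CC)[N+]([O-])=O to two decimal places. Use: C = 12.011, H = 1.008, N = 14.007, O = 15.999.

245.21

Molecular formula: C12H9N2O4-.
M = 12×12.011 + 9×1.008 + 2×14.007 + 4×15.999 = 245.21 g/mol.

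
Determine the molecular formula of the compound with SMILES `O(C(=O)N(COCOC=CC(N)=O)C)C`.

Heavy atoms from the SMILES: 8 C, 2 N, 5 O.
Implicit hydrogens by atom environment:
  5 × O: no H
  2 × C: 3 H each → 6
  2 × C: 2 H each → 4
  2 × C: 1 H each → 2
  2 × C: no H
  1 × N: 2 H
  1 × N: no H
  Total hydrogens = 14.
Molecular formula: C8H14N2O5

C8H14N2O5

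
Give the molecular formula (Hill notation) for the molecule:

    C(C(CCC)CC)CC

Heavy atoms from the SMILES: 9 C.
Implicit hydrogens by atom environment:
  5 × C: 2 H each → 10
  3 × C: 3 H each → 9
  1 × C: 1 H
  Total hydrogens = 20.
Molecular formula: C9H20

C9H20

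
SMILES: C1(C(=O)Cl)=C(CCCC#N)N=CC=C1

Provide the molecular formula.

C10H9ClN2O

Heavy atoms from the SMILES: 10 C, 1 Cl, 2 N, 1 O.
Implicit hydrogens by atom environment:
  3 × C: 2 H each → 6
  3 × C (aromatic): 1 H each → 3
  2 × C (aromatic): no H
  2 × C: no H
  1 × Cl: no H
  1 × N (aromatic): no H
  1 × N: no H
  1 × O: no H
  Total hydrogens = 9.
Molecular formula: C10H9ClN2O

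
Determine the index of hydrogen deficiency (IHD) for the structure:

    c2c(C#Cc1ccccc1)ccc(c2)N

Molecular formula from the SMILES: C14H11N.
DoU = (2C + 2 + N − H − X)/2 = (2·14 + 2 + 1 − 11 − 0)/2 = 20/2 = 10.
(Structurally: 2 ring(s) + 8 π bond(s) = 10.)

10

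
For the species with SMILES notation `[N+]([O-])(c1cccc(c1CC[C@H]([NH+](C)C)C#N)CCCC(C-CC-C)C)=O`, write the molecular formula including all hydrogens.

Heavy atoms from the SMILES: 21 C, 3 N, 2 O.
Implicit hydrogens by atom environment:
  8 × C: 2 H each → 16
  4 × C: 3 H each → 12
  3 × C (aromatic): 1 H each → 3
  3 × C (aromatic): no H
  2 × C: 1 H each → 2
  1 × C: no H
  1 × N (charge +1): 1 H
  1 × N (charge +1): no H
  1 × N: no H
  1 × O: no H
  1 × O (charge -1): no H
  Total hydrogens = 34.
Net charge +1.
Molecular formula: C21H34N3O2+

C21H34N3O2+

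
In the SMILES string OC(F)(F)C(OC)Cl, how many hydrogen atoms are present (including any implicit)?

5

Hydrogens are implicit in SMILES; fill each atom to its normal valence:
  2 × F: no H
  1 × C: 3 H
  1 × C: 1 H
  1 × C: no H
  1 × Cl: no H
  1 × O: 1 H
  1 × O: no H
  Total hydrogens = 5.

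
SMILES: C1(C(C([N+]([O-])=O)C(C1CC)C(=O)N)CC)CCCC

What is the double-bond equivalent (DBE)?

3

Molecular formula from the SMILES: C14H26N2O3.
DoU = (2C + 2 + N − H − X)/2 = (2·14 + 2 + 2 − 26 − 0)/2 = 6/2 = 3.
(Structurally: 1 ring(s) + 2 π bond(s) = 3.)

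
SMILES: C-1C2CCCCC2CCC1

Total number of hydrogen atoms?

Hydrogens are implicit in SMILES; fill each atom to its normal valence:
  8 × C: 2 H each → 16
  2 × C: 1 H each → 2
  Total hydrogens = 18.

18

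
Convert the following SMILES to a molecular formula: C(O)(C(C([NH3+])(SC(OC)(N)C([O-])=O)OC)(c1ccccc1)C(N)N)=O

C14H22N4O6S

Heavy atoms from the SMILES: 14 C, 4 N, 6 O, 1 S.
Implicit hydrogens by atom environment:
  5 × C (aromatic): 1 H each → 5
  5 × C: no H
  4 × O: no H
  3 × N: 2 H each → 6
  2 × C: 3 H each → 6
  1 × C: 1 H
  1 × C (aromatic): no H
  1 × N (charge +1): 3 H
  1 × O: 1 H
  1 × O (charge -1): no H
  1 × S: no H
  Total hydrogens = 22.
Molecular formula: C14H22N4O6S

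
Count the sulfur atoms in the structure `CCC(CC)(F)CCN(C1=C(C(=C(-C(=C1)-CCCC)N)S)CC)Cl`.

The symbol for sulfur appears 1 time in the SMILES.

1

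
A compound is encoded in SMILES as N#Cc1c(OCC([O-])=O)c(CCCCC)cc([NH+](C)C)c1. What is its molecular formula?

Heavy atoms from the SMILES: 16 C, 2 N, 3 O.
Implicit hydrogens by atom environment:
  5 × C: 2 H each → 10
  4 × C (aromatic): no H
  3 × C: 3 H each → 9
  2 × C (aromatic): 1 H each → 2
  2 × C: no H
  2 × O: no H
  1 × N (charge +1): 1 H
  1 × N: no H
  1 × O (charge -1): no H
  Total hydrogens = 22.
Molecular formula: C16H22N2O3

C16H22N2O3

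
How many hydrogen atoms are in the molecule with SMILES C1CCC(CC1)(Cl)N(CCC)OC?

20

Hydrogens are implicit in SMILES; fill each atom to its normal valence:
  7 × C: 2 H each → 14
  2 × C: 3 H each → 6
  1 × C: no H
  1 × Cl: no H
  1 × N: no H
  1 × O: no H
  Total hydrogens = 20.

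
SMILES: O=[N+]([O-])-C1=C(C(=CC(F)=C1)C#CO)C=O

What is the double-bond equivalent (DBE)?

8

Molecular formula from the SMILES: C9H4FNO4.
DoU = (2C + 2 + N − H − X)/2 = (2·9 + 2 + 1 − 4 − 1)/2 = 16/2 = 8.
(Structurally: 1 ring(s) + 7 π bond(s) = 8.)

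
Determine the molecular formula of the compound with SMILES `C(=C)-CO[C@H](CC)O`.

C6H12O2

Heavy atoms from the SMILES: 6 C, 2 O.
Implicit hydrogens by atom environment:
  3 × C: 2 H each → 6
  2 × C: 1 H each → 2
  1 × C: 3 H
  1 × O: 1 H
  1 × O: no H
  Total hydrogens = 12.
Molecular formula: C6H12O2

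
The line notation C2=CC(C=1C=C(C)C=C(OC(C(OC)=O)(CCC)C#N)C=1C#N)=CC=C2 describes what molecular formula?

Heavy atoms from the SMILES: 21 C, 2 N, 3 O.
Implicit hydrogens by atom environment:
  7 × C (aromatic): 1 H each → 7
  5 × C (aromatic): no H
  4 × C: no H
  3 × C: 3 H each → 9
  3 × O: no H
  2 × C: 2 H each → 4
  2 × N: no H
  Total hydrogens = 20.
Molecular formula: C21H20N2O3

C21H20N2O3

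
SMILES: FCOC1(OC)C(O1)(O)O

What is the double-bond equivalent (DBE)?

Molecular formula from the SMILES: C4H7FO5.
DoU = (2C + 2 + N − H − X)/2 = (2·4 + 2 + 0 − 7 − 1)/2 = 2/2 = 1.
(Structurally: 1 ring(s) + 0 π bond(s) = 1.)

1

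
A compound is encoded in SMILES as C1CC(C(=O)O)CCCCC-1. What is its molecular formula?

C9H16O2

Heavy atoms from the SMILES: 9 C, 2 O.
Implicit hydrogens by atom environment:
  7 × C: 2 H each → 14
  1 × C: 1 H
  1 × C: no H
  1 × O: 1 H
  1 × O: no H
  Total hydrogens = 16.
Molecular formula: C9H16O2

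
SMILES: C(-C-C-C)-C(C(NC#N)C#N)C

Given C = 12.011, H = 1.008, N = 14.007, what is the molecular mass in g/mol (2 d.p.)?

Molecular formula: C9H15N3.
M = 9×12.011 + 15×1.008 + 3×14.007 = 165.24 g/mol.

165.24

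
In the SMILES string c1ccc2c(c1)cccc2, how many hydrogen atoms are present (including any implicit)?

Hydrogens are implicit in SMILES; fill each atom to its normal valence:
  8 × C (aromatic): 1 H each → 8
  2 × C (aromatic): no H
  Total hydrogens = 8.

8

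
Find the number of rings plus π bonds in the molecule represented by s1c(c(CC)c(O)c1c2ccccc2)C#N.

Molecular formula from the SMILES: C13H11NOS.
DoU = (2C + 2 + N − H − X)/2 = (2·13 + 2 + 1 − 11 − 0)/2 = 18/2 = 9.
(Structurally: 2 ring(s) + 7 π bond(s) = 9.)

9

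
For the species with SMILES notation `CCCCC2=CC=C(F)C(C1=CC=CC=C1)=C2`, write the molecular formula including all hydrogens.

Heavy atoms from the SMILES: 16 C, 1 F.
Implicit hydrogens by atom environment:
  8 × C (aromatic): 1 H each → 8
  4 × C (aromatic): no H
  3 × C: 2 H each → 6
  1 × C: 3 H
  1 × F: no H
  Total hydrogens = 17.
Molecular formula: C16H17F

C16H17F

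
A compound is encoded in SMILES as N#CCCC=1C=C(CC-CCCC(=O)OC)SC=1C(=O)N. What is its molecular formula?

C15H20N2O3S

Heavy atoms from the SMILES: 15 C, 2 N, 3 O, 1 S.
Implicit hydrogens by atom environment:
  7 × C: 2 H each → 14
  3 × C (aromatic): no H
  3 × C: no H
  3 × O: no H
  1 × C: 3 H
  1 × C (aromatic): 1 H
  1 × N: 2 H
  1 × N: no H
  1 × S (aromatic): no H
  Total hydrogens = 20.
Molecular formula: C15H20N2O3S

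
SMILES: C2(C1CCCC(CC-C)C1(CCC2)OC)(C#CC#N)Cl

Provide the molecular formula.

Heavy atoms from the SMILES: 17 C, 1 Cl, 1 N, 1 O.
Implicit hydrogens by atom environment:
  8 × C: 2 H each → 16
  5 × C: no H
  2 × C: 3 H each → 6
  2 × C: 1 H each → 2
  1 × Cl: no H
  1 × N: no H
  1 × O: no H
  Total hydrogens = 24.
Molecular formula: C17H24ClNO

C17H24ClNO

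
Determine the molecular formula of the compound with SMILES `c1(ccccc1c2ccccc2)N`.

Heavy atoms from the SMILES: 12 C, 1 N.
Implicit hydrogens by atom environment:
  9 × C (aromatic): 1 H each → 9
  3 × C (aromatic): no H
  1 × N: 2 H
  Total hydrogens = 11.
Molecular formula: C12H11N

C12H11N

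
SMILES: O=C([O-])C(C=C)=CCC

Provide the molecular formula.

C7H9O2-

Heavy atoms from the SMILES: 7 C, 2 O.
Implicit hydrogens by atom environment:
  2 × C: 2 H each → 4
  2 × C: 1 H each → 2
  2 × C: no H
  1 × C: 3 H
  1 × O: no H
  1 × O (charge -1): no H
  Total hydrogens = 9.
Net charge -1.
Molecular formula: C7H9O2-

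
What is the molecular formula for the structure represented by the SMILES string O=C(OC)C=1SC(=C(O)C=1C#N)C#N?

C8H4N2O3S

Heavy atoms from the SMILES: 8 C, 2 N, 3 O, 1 S.
Implicit hydrogens by atom environment:
  4 × C (aromatic): no H
  3 × C: no H
  2 × N: no H
  2 × O: no H
  1 × C: 3 H
  1 × O: 1 H
  1 × S (aromatic): no H
  Total hydrogens = 4.
Molecular formula: C8H4N2O3S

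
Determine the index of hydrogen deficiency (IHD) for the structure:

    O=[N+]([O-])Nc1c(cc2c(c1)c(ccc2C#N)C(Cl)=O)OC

11

Molecular formula from the SMILES: C13H8ClN3O4.
DoU = (2C + 2 + N − H − X)/2 = (2·13 + 2 + 3 − 8 − 1)/2 = 22/2 = 11.
(Structurally: 2 ring(s) + 9 π bond(s) = 11.)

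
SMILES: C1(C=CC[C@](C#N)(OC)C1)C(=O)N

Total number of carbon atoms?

The symbol for carbon appears 9 times in the SMILES.

9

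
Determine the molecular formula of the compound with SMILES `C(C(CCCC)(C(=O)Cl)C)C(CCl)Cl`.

Heavy atoms from the SMILES: 10 C, 3 Cl, 1 O.
Implicit hydrogens by atom environment:
  5 × C: 2 H each → 10
  3 × Cl: no H
  2 × C: 3 H each → 6
  2 × C: no H
  1 × C: 1 H
  1 × O: no H
  Total hydrogens = 17.
Molecular formula: C10H17Cl3O

C10H17Cl3O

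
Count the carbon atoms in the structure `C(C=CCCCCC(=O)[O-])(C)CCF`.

The symbol for carbon appears 11 times in the SMILES.

11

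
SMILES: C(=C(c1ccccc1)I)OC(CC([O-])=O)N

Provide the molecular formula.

Heavy atoms from the SMILES: 11 C, 1 I, 1 N, 3 O.
Implicit hydrogens by atom environment:
  5 × C (aromatic): 1 H each → 5
  2 × C: 1 H each → 2
  2 × C: no H
  2 × O: no H
  1 × C: 2 H
  1 × C (aromatic): no H
  1 × I: no H
  1 × N: 2 H
  1 × O (charge -1): no H
  Total hydrogens = 11.
Net charge -1.
Molecular formula: C11H11INO3-

C11H11INO3-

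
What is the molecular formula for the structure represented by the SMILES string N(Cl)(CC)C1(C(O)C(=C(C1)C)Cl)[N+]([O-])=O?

C8H12Cl2N2O3

Heavy atoms from the SMILES: 8 C, 2 Cl, 2 N, 3 O.
Implicit hydrogens by atom environment:
  3 × C: no H
  2 × C: 3 H each → 6
  2 × C: 2 H each → 4
  2 × Cl: no H
  1 × C: 1 H
  1 × N (charge +1): no H
  1 × N: no H
  1 × O: 1 H
  1 × O: no H
  1 × O (charge -1): no H
  Total hydrogens = 12.
Molecular formula: C8H12Cl2N2O3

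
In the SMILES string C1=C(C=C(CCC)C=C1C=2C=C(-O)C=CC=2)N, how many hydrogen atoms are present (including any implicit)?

17

Hydrogens are implicit in SMILES; fill each atom to its normal valence:
  7 × C (aromatic): 1 H each → 7
  5 × C (aromatic): no H
  2 × C: 2 H each → 4
  1 × C: 3 H
  1 × N: 2 H
  1 × O: 1 H
  Total hydrogens = 17.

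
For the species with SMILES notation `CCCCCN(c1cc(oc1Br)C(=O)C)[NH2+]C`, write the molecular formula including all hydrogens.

Heavy atoms from the SMILES: 1 Br, 12 C, 2 N, 2 O.
Implicit hydrogens by atom environment:
  4 × C: 2 H each → 8
  3 × C: 3 H each → 9
  3 × C (aromatic): no H
  1 × Br: no H
  1 × C (aromatic): 1 H
  1 × C: no H
  1 × N (charge +1): 2 H
  1 × N: no H
  1 × O (aromatic): no H
  1 × O: no H
  Total hydrogens = 20.
Net charge +1.
Molecular formula: C12H20BrN2O2+

C12H20BrN2O2+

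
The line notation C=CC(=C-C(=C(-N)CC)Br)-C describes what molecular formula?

C9H14BrN

Heavy atoms from the SMILES: 1 Br, 9 C, 1 N.
Implicit hydrogens by atom environment:
  3 × C: no H
  2 × C: 3 H each → 6
  2 × C: 2 H each → 4
  2 × C: 1 H each → 2
  1 × Br: no H
  1 × N: 2 H
  Total hydrogens = 14.
Molecular formula: C9H14BrN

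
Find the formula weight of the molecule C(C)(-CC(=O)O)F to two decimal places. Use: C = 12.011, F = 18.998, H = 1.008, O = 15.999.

Molecular formula: C4H7FO2.
M = 4×12.011 + 1×18.998 + 7×1.008 + 2×15.999 = 106.10 g/mol.

106.10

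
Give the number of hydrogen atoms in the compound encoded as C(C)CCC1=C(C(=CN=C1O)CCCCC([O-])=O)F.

19

Hydrogens are implicit in SMILES; fill each atom to its normal valence:
  7 × C: 2 H each → 14
  4 × C (aromatic): no H
  1 × C: 3 H
  1 × C (aromatic): 1 H
  1 × C: no H
  1 × F: no H
  1 × N (aromatic): no H
  1 × O: 1 H
  1 × O: no H
  1 × O (charge -1): no H
  Total hydrogens = 19.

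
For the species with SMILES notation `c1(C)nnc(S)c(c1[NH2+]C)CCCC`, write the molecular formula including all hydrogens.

Heavy atoms from the SMILES: 10 C, 3 N, 1 S.
Implicit hydrogens by atom environment:
  4 × C (aromatic): no H
  3 × C: 3 H each → 9
  3 × C: 2 H each → 6
  2 × N (aromatic): no H
  1 × N (charge +1): 2 H
  1 × S: 1 H
  Total hydrogens = 18.
Net charge +1.
Molecular formula: C10H18N3S+

C10H18N3S+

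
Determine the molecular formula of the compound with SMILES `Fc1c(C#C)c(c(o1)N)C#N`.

C7H3FN2O

Heavy atoms from the SMILES: 7 C, 1 F, 2 N, 1 O.
Implicit hydrogens by atom environment:
  4 × C (aromatic): no H
  2 × C: no H
  1 × C: 1 H
  1 × F: no H
  1 × N: 2 H
  1 × N: no H
  1 × O (aromatic): no H
  Total hydrogens = 3.
Molecular formula: C7H3FN2O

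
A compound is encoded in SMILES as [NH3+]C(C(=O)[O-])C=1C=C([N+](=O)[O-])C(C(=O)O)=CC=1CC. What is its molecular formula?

C11H12N2O6

Heavy atoms from the SMILES: 11 C, 2 N, 6 O.
Implicit hydrogens by atom environment:
  4 × C (aromatic): no H
  3 × O: no H
  2 × C (aromatic): 1 H each → 2
  2 × C: no H
  2 × O (charge -1): no H
  1 × C: 3 H
  1 × C: 2 H
  1 × C: 1 H
  1 × N (charge +1): 3 H
  1 × N (charge +1): no H
  1 × O: 1 H
  Total hydrogens = 12.
Molecular formula: C11H12N2O6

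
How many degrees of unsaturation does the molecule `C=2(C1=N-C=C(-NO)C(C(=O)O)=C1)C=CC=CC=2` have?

Molecular formula from the SMILES: C12H10N2O3.
DoU = (2C + 2 + N − H − X)/2 = (2·12 + 2 + 2 − 10 − 0)/2 = 18/2 = 9.
(Structurally: 2 ring(s) + 7 π bond(s) = 9.)

9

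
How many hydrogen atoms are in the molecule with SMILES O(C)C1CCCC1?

12

Hydrogens are implicit in SMILES; fill each atom to its normal valence:
  4 × C: 2 H each → 8
  1 × C: 3 H
  1 × C: 1 H
  1 × O: no H
  Total hydrogens = 12.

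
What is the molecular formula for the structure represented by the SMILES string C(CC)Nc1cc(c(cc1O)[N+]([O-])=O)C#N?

C10H11N3O3

Heavy atoms from the SMILES: 10 C, 3 N, 3 O.
Implicit hydrogens by atom environment:
  4 × C (aromatic): no H
  2 × C: 2 H each → 4
  2 × C (aromatic): 1 H each → 2
  1 × C: 3 H
  1 × C: no H
  1 × N: 1 H
  1 × N: no H
  1 × N (charge +1): no H
  1 × O: 1 H
  1 × O: no H
  1 × O (charge -1): no H
  Total hydrogens = 11.
Molecular formula: C10H11N3O3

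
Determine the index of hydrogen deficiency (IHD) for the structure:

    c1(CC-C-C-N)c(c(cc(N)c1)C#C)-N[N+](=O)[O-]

7

Molecular formula from the SMILES: C12H16N4O2.
DoU = (2C + 2 + N − H − X)/2 = (2·12 + 2 + 4 − 16 − 0)/2 = 14/2 = 7.
(Structurally: 1 ring(s) + 6 π bond(s) = 7.)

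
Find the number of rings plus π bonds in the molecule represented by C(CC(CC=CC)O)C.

1

Molecular formula from the SMILES: C8H16O.
DoU = (2C + 2 + N − H − X)/2 = (2·8 + 2 + 0 − 16 − 0)/2 = 2/2 = 1.
(Structurally: 0 ring(s) + 1 π bond(s) = 1.)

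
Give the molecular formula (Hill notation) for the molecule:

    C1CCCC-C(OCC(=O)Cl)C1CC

Heavy atoms from the SMILES: 11 C, 1 Cl, 2 O.
Implicit hydrogens by atom environment:
  7 × C: 2 H each → 14
  2 × C: 1 H each → 2
  2 × O: no H
  1 × C: 3 H
  1 × C: no H
  1 × Cl: no H
  Total hydrogens = 19.
Molecular formula: C11H19ClO2

C11H19ClO2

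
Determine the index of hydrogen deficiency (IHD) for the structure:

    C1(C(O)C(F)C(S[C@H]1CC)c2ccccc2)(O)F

Molecular formula from the SMILES: C13H16F2O2S.
DoU = (2C + 2 + N − H − X)/2 = (2·13 + 2 + 0 − 16 − 2)/2 = 10/2 = 5.
(Structurally: 2 ring(s) + 3 π bond(s) = 5.)

5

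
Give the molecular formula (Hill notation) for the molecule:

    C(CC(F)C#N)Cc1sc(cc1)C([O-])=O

C10H9FNO2S-

Heavy atoms from the SMILES: 10 C, 1 F, 1 N, 2 O, 1 S.
Implicit hydrogens by atom environment:
  3 × C: 2 H each → 6
  2 × C (aromatic): 1 H each → 2
  2 × C (aromatic): no H
  2 × C: no H
  1 × C: 1 H
  1 × F: no H
  1 × N: no H
  1 × O: no H
  1 × O (charge -1): no H
  1 × S (aromatic): no H
  Total hydrogens = 9.
Net charge -1.
Molecular formula: C10H9FNO2S-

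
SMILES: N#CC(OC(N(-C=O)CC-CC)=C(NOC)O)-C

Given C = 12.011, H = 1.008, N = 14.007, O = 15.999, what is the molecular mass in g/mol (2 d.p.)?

Molecular formula: C11H19N3O4.
M = 11×12.011 + 19×1.008 + 3×14.007 + 4×15.999 = 257.29 g/mol.

257.29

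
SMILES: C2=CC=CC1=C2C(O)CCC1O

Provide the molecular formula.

Heavy atoms from the SMILES: 10 C, 2 O.
Implicit hydrogens by atom environment:
  4 × C (aromatic): 1 H each → 4
  2 × C: 2 H each → 4
  2 × C: 1 H each → 2
  2 × C (aromatic): no H
  2 × O: 1 H each → 2
  Total hydrogens = 12.
Molecular formula: C10H12O2

C10H12O2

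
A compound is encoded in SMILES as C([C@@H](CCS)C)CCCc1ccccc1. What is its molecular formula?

C14H22S

Heavy atoms from the SMILES: 14 C, 1 S.
Implicit hydrogens by atom environment:
  6 × C: 2 H each → 12
  5 × C (aromatic): 1 H each → 5
  1 × C: 3 H
  1 × C: 1 H
  1 × C (aromatic): no H
  1 × S: 1 H
  Total hydrogens = 22.
Molecular formula: C14H22S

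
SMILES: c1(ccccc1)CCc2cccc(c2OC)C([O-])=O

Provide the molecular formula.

Heavy atoms from the SMILES: 16 C, 3 O.
Implicit hydrogens by atom environment:
  8 × C (aromatic): 1 H each → 8
  4 × C (aromatic): no H
  2 × C: 2 H each → 4
  2 × O: no H
  1 × C: 3 H
  1 × C: no H
  1 × O (charge -1): no H
  Total hydrogens = 15.
Net charge -1.
Molecular formula: C16H15O3-

C16H15O3-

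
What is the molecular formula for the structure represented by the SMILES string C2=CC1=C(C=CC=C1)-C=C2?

C10H8

Heavy atoms from the SMILES: 10 C.
Implicit hydrogens by atom environment:
  8 × C (aromatic): 1 H each → 8
  2 × C (aromatic): no H
  Total hydrogens = 8.
Molecular formula: C10H8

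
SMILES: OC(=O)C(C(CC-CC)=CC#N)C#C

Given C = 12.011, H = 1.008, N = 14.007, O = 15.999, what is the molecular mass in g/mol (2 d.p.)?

191.23

Molecular formula: C11H13NO2.
M = 11×12.011 + 13×1.008 + 1×14.007 + 2×15.999 = 191.23 g/mol.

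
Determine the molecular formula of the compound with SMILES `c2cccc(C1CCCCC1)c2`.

Heavy atoms from the SMILES: 12 C.
Implicit hydrogens by atom environment:
  5 × C: 2 H each → 10
  5 × C (aromatic): 1 H each → 5
  1 × C: 1 H
  1 × C (aromatic): no H
  Total hydrogens = 16.
Molecular formula: C12H16

C12H16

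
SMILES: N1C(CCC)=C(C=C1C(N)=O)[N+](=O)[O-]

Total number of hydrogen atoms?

Hydrogens are implicit in SMILES; fill each atom to its normal valence:
  3 × C (aromatic): no H
  2 × C: 2 H each → 4
  2 × O: no H
  1 × C: 3 H
  1 × C (aromatic): 1 H
  1 × C: no H
  1 × N: 2 H
  1 × N (aromatic): 1 H
  1 × N (charge +1): no H
  1 × O (charge -1): no H
  Total hydrogens = 11.

11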